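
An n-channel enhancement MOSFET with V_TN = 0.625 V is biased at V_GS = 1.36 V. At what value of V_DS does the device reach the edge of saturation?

V_DS,sat = 0.735 V

The boundary between triode and saturation is V_DS = V_GS − V_TN = V_ov.
V_ov = 1.36 − 0.625 = 0.735 V.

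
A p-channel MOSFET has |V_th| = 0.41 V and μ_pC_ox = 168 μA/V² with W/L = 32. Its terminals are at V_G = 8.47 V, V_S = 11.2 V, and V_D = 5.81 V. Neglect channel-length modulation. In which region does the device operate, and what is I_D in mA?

Saturation; I_D = 14.5 mA

V_SG = V_S − V_G = 11.2 − 8.47 = 2.73 V; V_SD = V_S − V_D = 11.2 − 5.81 = 5.39 V.
k_p = μ_pC_ox · (W/L) = 5.376 mA/V².
V_ov = V_SG − |V_th| = 2.73 − 0.41 = 2.32 V.
Since V_SD = 5.39 V ≥ V_ov = 2.32 V, the device is in saturation.
I_D = ½ k_p V_ov² = 0.5 × 5.376 × 2.32² = 14.5 mA.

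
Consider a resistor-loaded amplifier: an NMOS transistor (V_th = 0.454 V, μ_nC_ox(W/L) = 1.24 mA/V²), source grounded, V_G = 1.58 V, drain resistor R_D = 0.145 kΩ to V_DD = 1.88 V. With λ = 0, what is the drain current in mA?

I_D = 0.786 mA

V_GS = V_G = 1.58 V, so V_ov = 1.58 − 0.454 = 1.13 V.
Assume saturation: I_D = ½ k_n V_ov² = 0.5 × 1.24 × 1.13² = 0.786 mA, giving V_DS = V_DD − I_D R_D = 1.88 − 0.786 × 0.145 = 1.77 V.
V_DS = 1.77 V ≥ V_ov = 1.13 V, confirming saturation.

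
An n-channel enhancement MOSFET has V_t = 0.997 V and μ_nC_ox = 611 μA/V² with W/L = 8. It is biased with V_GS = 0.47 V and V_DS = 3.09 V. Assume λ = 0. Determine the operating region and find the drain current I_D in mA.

Cutoff; I_D = 0 mA

V_GS = 0.47 V < V_t = 0.997 V, so the transistor is in cutoff.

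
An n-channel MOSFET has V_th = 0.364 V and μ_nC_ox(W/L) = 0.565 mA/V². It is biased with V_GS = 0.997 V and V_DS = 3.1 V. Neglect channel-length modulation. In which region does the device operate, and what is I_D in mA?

Saturation; I_D = 0.113 mA

V_ov = V_GS − V_th = 0.997 − 0.364 = 0.633 V.
Since V_DS = 3.1 V ≥ V_ov = 0.633 V, the device is in saturation.
I_D = ½ k_n V_ov² = 0.5 × 0.565 × 0.633² = 0.113 mA.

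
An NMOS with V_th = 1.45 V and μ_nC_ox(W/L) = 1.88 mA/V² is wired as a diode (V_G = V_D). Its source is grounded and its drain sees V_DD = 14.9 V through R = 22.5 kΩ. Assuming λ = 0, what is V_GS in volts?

With gate tied to drain, V_GS = V_DS ≥ V_GS − V_th, so the device is in saturation.
KCL at the drain: ½ k_n (V_GS − V_th)² = (V_DD − V_GS)/R.
Let x = V_GS − 1.45. Then 21.1 x² + x − 13.45 = 0, giving x = 0.774 V (positive root), so V_GS = 2.22 V.
I_D = (V_DD − V_GS)/R = (14.9 − 2.22) / 22.5 = 0.563 mA.

V_GS = 2.22 V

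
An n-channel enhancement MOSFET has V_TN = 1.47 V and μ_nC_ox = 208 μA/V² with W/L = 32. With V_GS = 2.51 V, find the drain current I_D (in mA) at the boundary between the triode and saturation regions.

At the boundary V_DS = V_ov = V_GS − V_TN = 2.51 − 1.47 = 1.04 V.
k_n = μ_nC_ox · (W/L) = 6.656 mA/V².
I_D = ½ k_n V_ov² = 0.5 × 6.656 × 1.04² = 3.6 mA.

I_D = 3.60 mA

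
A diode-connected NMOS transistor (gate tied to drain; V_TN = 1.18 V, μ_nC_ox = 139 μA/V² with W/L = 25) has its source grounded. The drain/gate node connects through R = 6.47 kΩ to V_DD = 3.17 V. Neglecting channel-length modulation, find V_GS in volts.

With gate tied to drain, V_GS = V_DS ≥ V_GS − V_TN, so the device is in saturation.
k_n = μ_nC_ox · (W/L) = 3.475 mA/V².
KCL at the drain: ½ k_n (V_GS − V_TN)² = (V_DD − V_GS)/R.
Let x = V_GS − 1.18. Then 11.2 x² + x − 1.99 = 0, giving x = 0.379 V (positive root), so V_GS = 1.56 V.
I_D = (V_DD − V_GS)/R = (3.17 − 1.56) / 6.47 = 0.249 mA.

V_GS = 1.56 V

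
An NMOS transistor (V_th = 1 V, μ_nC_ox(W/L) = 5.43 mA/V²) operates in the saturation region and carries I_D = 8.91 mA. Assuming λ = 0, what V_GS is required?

V_GS = 2.81 V

In saturation I_D = ½ k_n (V_GS − V_th)², so V_GS − V_th = √(2 I_D / k_n) = √(2 × 8.91 / 5.43) = 1.81 V.
V_GS = 1 + 1.81 = 2.81 V.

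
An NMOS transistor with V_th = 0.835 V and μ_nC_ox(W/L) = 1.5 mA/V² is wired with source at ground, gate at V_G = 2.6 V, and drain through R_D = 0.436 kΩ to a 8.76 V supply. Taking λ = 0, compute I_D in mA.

I_D = 2.34 mA

V_GS = V_G = 2.6 V, so V_ov = 2.6 − 0.835 = 1.77 V.
Assume saturation: I_D = ½ k_n V_ov² = 0.5 × 1.5 × 1.77² = 2.34 mA, giving V_DS = V_DD − I_D R_D = 8.76 − 2.34 × 0.436 = 7.74 V.
V_DS = 7.74 V ≥ V_ov = 1.77 V, confirming saturation.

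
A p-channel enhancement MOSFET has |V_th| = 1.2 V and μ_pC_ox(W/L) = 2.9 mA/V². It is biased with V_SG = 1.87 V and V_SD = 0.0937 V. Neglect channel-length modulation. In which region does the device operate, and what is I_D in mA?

Triode; I_D = 0.169 mA

V_ov = V_SG − |V_th| = 1.87 − 1.2 = 0.67 V.
Since V_SD = 0.0937 V < V_ov = 0.67 V, the device is in the triode region.
I_D = k_p [V_ov · V_SD − ½ V_SD²] = 2.9 × [0.67 × 0.0937 − 0.5 × 0.0937²] = 0.169 mA.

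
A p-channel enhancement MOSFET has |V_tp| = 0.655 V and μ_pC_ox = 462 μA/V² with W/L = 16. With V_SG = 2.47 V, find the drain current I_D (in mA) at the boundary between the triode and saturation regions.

I_D = 12.2 mA

At the boundary V_SD = V_ov = V_SG − |V_tp| = 2.47 − 0.655 = 1.82 V.
k_p = μ_pC_ox · (W/L) = 7.392 mA/V².
I_D = ½ k_p V_ov² = 0.5 × 7.392 × 1.82² = 12.2 mA.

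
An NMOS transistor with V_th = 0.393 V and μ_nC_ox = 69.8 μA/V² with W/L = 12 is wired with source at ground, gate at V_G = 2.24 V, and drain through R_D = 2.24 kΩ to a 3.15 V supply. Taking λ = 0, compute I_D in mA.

I_D = 1.02 mA

V_GS = V_G = 2.24 V, so V_ov = 2.24 − 0.393 = 1.85 V.
k_n = μ_nC_ox · (W/L) = 0.8376 mA/V².
Assume saturation: I_D = ½ k_n V_ov² = 0.5 × 0.8376 × 1.85² = 1.43 mA, giving V_DS = V_DD − I_D R_D = 3.15 − 1.43 × 2.24 = -0.0503 V.
But -0.0503 V < V_ov = 1.85 V, so the device is actually in triode.
In triode I_D = k_n[V_ov V_DS − ½ V_DS²] and I_D = (V_DD − V_DS)/R_D. Equating: 0.938 V_DS² − 4.465 V_DS + 3.15 = 0, giving V_DS = 0.861 V (the root below V_ov).
I_D = (3.15 − 0.861) / 2.24 = 1.02 mA.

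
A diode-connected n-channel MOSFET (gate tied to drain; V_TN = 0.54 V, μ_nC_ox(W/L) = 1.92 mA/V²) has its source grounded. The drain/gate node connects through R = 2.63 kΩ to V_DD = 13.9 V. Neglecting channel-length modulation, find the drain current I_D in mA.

With gate tied to drain, V_GS = V_DS ≥ V_GS − V_TN, so the device is in saturation.
KCL at the drain: ½ k_n (V_GS − V_TN)² = (V_DD − V_GS)/R.
Let x = V_GS − 0.54. Then 2.52 x² + x − 13.36 = 0, giving x = 2.11 V (positive root), so V_GS = 2.65 V.
I_D = (V_DD − V_GS)/R = (13.9 − 2.65) / 2.63 = 4.28 mA.

I_D = 4.28 mA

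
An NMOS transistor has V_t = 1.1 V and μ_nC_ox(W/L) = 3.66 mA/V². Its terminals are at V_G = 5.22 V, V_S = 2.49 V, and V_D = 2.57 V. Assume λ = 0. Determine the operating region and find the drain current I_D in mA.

Triode; I_D = 0.466 mA

V_GS = V_G − V_S = 5.22 − 2.49 = 2.73 V; V_DS = V_D − V_S = 2.57 − 2.49 = 0.08 V.
V_ov = V_GS − V_t = 2.73 − 1.1 = 1.63 V.
Since V_DS = 0.08 V < V_ov = 1.63 V, the device is in the triode region.
I_D = k_n [V_ov · V_DS − ½ V_DS²] = 3.66 × [1.63 × 0.08 − 0.5 × 0.08²] = 0.466 mA.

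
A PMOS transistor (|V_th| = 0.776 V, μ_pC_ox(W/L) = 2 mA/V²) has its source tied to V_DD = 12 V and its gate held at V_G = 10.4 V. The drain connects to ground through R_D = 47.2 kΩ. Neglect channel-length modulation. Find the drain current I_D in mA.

I_D = 0.251 mA

V_SG = V_DD − V_G = 12 − 10.4 = 1.6 V, so V_ov = 1.6 − 0.776 = 0.824 V.
Assume saturation: I_D = ½ k_p V_ov² = 0.5 × 2 × 0.824² = 0.679 mA, giving V_SD = V_DD − I_D R_D = 12 − 0.679 × 47.2 = -20 V.
But -20 V < V_ov = 0.824 V, so the device is actually in triode.
In triode I_D = k_p[V_ov V_SD − ½ V_SD²] and I_D = (V_DD − V_SD)/R_D. Equating: 47.2 V_SD² − 78.79 V_SD + 12 = 0, giving V_SD = 0.17 V (the root below V_ov).
I_D = (12 − 0.17) / 47.2 = 0.251 mA.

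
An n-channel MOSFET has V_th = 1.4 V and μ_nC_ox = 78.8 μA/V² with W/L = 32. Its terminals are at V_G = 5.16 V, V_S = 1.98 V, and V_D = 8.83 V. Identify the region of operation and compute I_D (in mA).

Saturation; I_D = 3.99 mA

V_GS = V_G − V_S = 5.16 − 1.98 = 3.18 V; V_DS = V_D − V_S = 8.83 − 1.98 = 6.85 V.
k_n = μ_nC_ox · (W/L) = 2.522 mA/V².
V_ov = V_GS − V_th = 3.18 − 1.4 = 1.78 V.
Since V_DS = 6.85 V ≥ V_ov = 1.78 V, the device is in saturation.
I_D = ½ k_n V_ov² = 0.5 × 2.522 × 1.78² = 3.99 mA.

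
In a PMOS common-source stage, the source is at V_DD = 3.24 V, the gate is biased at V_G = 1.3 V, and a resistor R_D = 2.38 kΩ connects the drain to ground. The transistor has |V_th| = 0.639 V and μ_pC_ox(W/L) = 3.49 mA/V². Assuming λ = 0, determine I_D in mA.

V_SG = V_DD − V_G = 3.24 − 1.3 = 1.94 V, so V_ov = 1.94 − 0.639 = 1.3 V.
Assume saturation: I_D = ½ k_p V_ov² = 0.5 × 3.49 × 1.3² = 2.95 mA, giving V_SD = V_DD − I_D R_D = 3.24 − 2.95 × 2.38 = -3.79 V.
But -3.79 V < V_ov = 1.3 V, so the device is actually in triode.
In triode I_D = k_p[V_ov V_SD − ½ V_SD²] and I_D = (V_DD − V_SD)/R_D. Equating: 4.15 V_SD² − 11.81 V_SD + 3.24 = 0, giving V_SD = 0.308 V (the root below V_ov).
I_D = (3.24 − 0.308) / 2.38 = 1.23 mA.

I_D = 1.23 mA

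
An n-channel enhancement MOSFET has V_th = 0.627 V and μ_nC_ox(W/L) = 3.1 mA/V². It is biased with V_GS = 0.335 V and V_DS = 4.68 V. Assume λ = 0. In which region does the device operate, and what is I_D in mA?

Cutoff; I_D = 0 mA

V_GS = 0.335 V < V_th = 0.627 V, so the transistor is in cutoff.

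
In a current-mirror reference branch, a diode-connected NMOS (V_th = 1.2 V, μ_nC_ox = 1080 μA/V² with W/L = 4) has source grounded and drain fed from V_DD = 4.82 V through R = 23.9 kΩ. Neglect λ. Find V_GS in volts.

V_GS = 1.46 V

With gate tied to drain, V_GS = V_DS ≥ V_GS − V_th, so the device is in saturation.
k_n = μ_nC_ox · (W/L) = 4.32 mA/V².
KCL at the drain: ½ k_n (V_GS − V_th)² = (V_DD − V_GS)/R.
Let x = V_GS − 1.2. Then 51.6 x² + x − 3.62 = 0, giving x = 0.255 V (positive root), so V_GS = 1.46 V.
I_D = (V_DD − V_GS)/R = (4.82 − 1.46) / 23.9 = 0.141 mA.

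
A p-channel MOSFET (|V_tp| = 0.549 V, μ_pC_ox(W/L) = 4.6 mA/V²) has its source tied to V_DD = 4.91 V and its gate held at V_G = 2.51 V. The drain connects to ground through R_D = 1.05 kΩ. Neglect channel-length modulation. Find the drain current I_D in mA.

V_SG = V_DD − V_G = 4.91 − 2.51 = 2.4 V, so V_ov = 2.4 − 0.549 = 1.85 V.
Assume saturation: I_D = ½ k_p V_ov² = 0.5 × 4.6 × 1.85² = 7.88 mA, giving V_SD = V_DD − I_D R_D = 4.91 − 7.88 × 1.05 = -3.36 V.
But -3.36 V < V_ov = 1.85 V, so the device is actually in triode.
In triode I_D = k_p[V_ov V_SD − ½ V_SD²] and I_D = (V_DD − V_SD)/R_D. Equating: 2.42 V_SD² − 9.94 V_SD + 4.91 = 0, giving V_SD = 0.574 V (the root below V_ov).
I_D = (4.91 − 0.574) / 1.05 = 4.13 mA.

I_D = 4.13 mA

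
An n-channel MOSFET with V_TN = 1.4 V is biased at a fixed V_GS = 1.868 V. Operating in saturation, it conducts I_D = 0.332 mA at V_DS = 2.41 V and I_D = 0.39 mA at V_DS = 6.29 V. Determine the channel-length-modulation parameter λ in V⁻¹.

λ = 0.0505 V⁻¹

With V_GS fixed, I_D ∝ (1 + λ V_DS) in saturation, so I_D2/I_D1 = (1 + λ V_DS2)/(1 + λ V_DS1).
0.39/0.332 = 1.175 = (1 + 6.29 λ)/(1 + 2.41 λ).
Solving: λ (I_D1 V_DS2 − I_D2 V_DS1) = I_D2 − I_D1, so λ = (0.39 − 0.332) / (0.332 × 6.29 − 0.39 × 2.41) = 0.058 / 1.15 = 0.0505 V⁻¹.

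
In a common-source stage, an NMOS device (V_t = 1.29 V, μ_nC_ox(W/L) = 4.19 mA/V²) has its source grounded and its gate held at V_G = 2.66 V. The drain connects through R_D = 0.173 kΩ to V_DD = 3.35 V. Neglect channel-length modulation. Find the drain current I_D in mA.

V_GS = V_G = 2.66 V, so V_ov = 2.66 − 1.29 = 1.37 V.
Assume saturation: I_D = ½ k_n V_ov² = 0.5 × 4.19 × 1.37² = 3.93 mA, giving V_DS = V_DD − I_D R_D = 3.35 − 3.93 × 0.173 = 2.67 V.
V_DS = 2.67 V ≥ V_ov = 1.37 V, confirming saturation.

I_D = 3.93 mA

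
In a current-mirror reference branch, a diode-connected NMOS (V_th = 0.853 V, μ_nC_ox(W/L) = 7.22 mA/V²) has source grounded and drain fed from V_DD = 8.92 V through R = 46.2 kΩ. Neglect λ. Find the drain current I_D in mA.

With gate tied to drain, V_GS = V_DS ≥ V_GS − V_th, so the device is in saturation.
KCL at the drain: ½ k_n (V_GS − V_th)² = (V_DD − V_GS)/R.
Let x = V_GS − 0.853. Then 167 x² + x − 8.067 = 0, giving x = 0.217 V (positive root), so V_GS = 1.07 V.
I_D = (V_DD − V_GS)/R = (8.92 − 1.07) / 46.2 = 0.17 mA.

I_D = 0.170 mA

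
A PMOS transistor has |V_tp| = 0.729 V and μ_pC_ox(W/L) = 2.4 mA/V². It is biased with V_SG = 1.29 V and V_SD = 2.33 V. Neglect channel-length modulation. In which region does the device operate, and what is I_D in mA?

V_ov = V_SG − |V_tp| = 1.29 − 0.729 = 0.561 V.
Since V_SD = 2.33 V ≥ V_ov = 0.561 V, the device is in saturation.
I_D = ½ k_p V_ov² = 0.5 × 2.4 × 0.561² = 0.378 mA.

Saturation; I_D = 0.378 mA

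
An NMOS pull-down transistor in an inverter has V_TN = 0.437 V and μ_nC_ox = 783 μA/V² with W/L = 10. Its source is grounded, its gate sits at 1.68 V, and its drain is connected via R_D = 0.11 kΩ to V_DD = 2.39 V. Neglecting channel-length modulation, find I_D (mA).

V_GS = V_G = 1.68 V, so V_ov = 1.68 − 0.437 = 1.24 V.
k_n = μ_nC_ox · (W/L) = 7.83 mA/V².
Assume saturation: I_D = ½ k_n V_ov² = 0.5 × 7.83 × 1.24² = 6.05 mA, giving V_DS = V_DD − I_D R_D = 2.39 − 6.05 × 0.11 = 1.72 V.
V_DS = 1.72 V ≥ V_ov = 1.24 V, confirming saturation.

I_D = 6.05 mA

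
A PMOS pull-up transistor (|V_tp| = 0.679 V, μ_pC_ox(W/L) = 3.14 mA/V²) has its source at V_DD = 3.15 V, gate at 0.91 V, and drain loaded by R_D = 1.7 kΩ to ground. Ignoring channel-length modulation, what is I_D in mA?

I_D = 1.63 mA

V_SG = V_DD − V_G = 3.15 − 0.91 = 2.24 V, so V_ov = 2.24 − 0.679 = 1.56 V.
Assume saturation: I_D = ½ k_p V_ov² = 0.5 × 3.14 × 1.56² = 3.83 mA, giving V_SD = V_DD − I_D R_D = 3.15 − 3.83 × 1.7 = -3.35 V.
But -3.35 V < V_ov = 1.56 V, so the device is actually in triode.
In triode I_D = k_p[V_ov V_SD − ½ V_SD²] and I_D = (V_DD − V_SD)/R_D. Equating: 2.67 V_SD² − 9.333 V_SD + 3.15 = 0, giving V_SD = 0.378 V (the root below V_ov).
I_D = (3.15 − 0.378) / 1.7 = 1.63 mA.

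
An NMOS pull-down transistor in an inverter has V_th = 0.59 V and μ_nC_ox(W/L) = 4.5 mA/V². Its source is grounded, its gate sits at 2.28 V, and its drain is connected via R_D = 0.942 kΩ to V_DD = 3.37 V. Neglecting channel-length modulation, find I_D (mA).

V_GS = V_G = 2.28 V, so V_ov = 2.28 − 0.59 = 1.69 V.
Assume saturation: I_D = ½ k_n V_ov² = 0.5 × 4.5 × 1.69² = 6.43 mA, giving V_DS = V_DD − I_D R_D = 3.37 − 6.43 × 0.942 = -2.68 V.
But -2.68 V < V_ov = 1.69 V, so the device is actually in triode.
In triode I_D = k_n[V_ov V_DS − ½ V_DS²] and I_D = (V_DD − V_DS)/R_D. Equating: 2.12 V_DS² − 8.164 V_DS + 3.37 = 0, giving V_DS = 0.47 V (the root below V_ov).
I_D = (3.37 − 0.47) / 0.942 = 3.08 mA.

I_D = 3.08 mA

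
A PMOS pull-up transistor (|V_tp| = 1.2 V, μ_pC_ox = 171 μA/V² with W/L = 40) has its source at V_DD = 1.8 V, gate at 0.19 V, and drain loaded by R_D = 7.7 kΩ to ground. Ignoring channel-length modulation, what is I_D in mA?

I_D = 0.222 mA

V_SG = V_DD − V_G = 1.8 − 0.19 = 1.61 V, so V_ov = 1.61 − 1.2 = 0.41 V.
k_p = μ_pC_ox · (W/L) = 6.84 mA/V².
Assume saturation: I_D = ½ k_p V_ov² = 0.5 × 6.84 × 0.41² = 0.575 mA, giving V_SD = V_DD − I_D R_D = 1.8 − 0.575 × 7.7 = -2.63 V.
But -2.63 V < V_ov = 0.41 V, so the device is actually in triode.
In triode I_D = k_p[V_ov V_SD − ½ V_SD²] and I_D = (V_DD − V_SD)/R_D. Equating: 26.3 V_SD² − 22.59 V_SD + 1.8 = 0, giving V_SD = 0.0889 V (the root below V_ov).
I_D = (1.8 − 0.0889) / 7.7 = 0.222 mA.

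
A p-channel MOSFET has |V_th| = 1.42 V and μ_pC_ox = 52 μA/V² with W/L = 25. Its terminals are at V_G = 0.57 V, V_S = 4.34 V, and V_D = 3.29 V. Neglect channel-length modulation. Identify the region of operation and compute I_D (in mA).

V_SG = V_S − V_G = 4.34 − 0.57 = 3.77 V; V_SD = V_S − V_D = 4.34 − 3.29 = 1.05 V.
k_p = μ_pC_ox · (W/L) = 1.3 mA/V².
V_ov = V_SG − |V_th| = 3.77 − 1.42 = 2.35 V.
Since V_SD = 1.05 V < V_ov = 2.35 V, the device is in the triode region.
I_D = k_p [V_ov · V_SD − ½ V_SD²] = 1.3 × [2.35 × 1.05 − 0.5 × 1.05²] = 2.49 mA.

Triode; I_D = 2.49 mA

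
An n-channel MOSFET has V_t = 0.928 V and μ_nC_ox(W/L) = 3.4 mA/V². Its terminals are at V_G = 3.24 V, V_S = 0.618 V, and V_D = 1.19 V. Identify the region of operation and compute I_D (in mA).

Triode; I_D = 2.74 mA

V_GS = V_G − V_S = 3.24 − 0.618 = 2.62 V; V_DS = V_D − V_S = 1.19 − 0.618 = 0.572 V.
V_ov = V_GS − V_t = 2.62 − 0.928 = 1.69 V.
Since V_DS = 0.572 V < V_ov = 1.69 V, the device is in the triode region.
I_D = k_n [V_ov · V_DS − ½ V_DS²] = 3.4 × [1.69 × 0.572 − 0.5 × 0.572²] = 2.74 mA.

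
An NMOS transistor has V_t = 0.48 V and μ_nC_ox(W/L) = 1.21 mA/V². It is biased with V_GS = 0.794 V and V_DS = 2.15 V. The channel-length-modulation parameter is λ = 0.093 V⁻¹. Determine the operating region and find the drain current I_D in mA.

V_ov = V_GS − V_t = 0.794 − 0.48 = 0.314 V.
Since V_DS = 2.15 V ≥ V_ov = 0.314 V, the device is in saturation.
I_D = ½ k_n V_ov² (1 + λ V_DS) = 0.5 × 1.21 × 0.314² × (1 + 0.093 × 2.15) = 0.0716 mA.

Saturation; I_D = 0.0716 mA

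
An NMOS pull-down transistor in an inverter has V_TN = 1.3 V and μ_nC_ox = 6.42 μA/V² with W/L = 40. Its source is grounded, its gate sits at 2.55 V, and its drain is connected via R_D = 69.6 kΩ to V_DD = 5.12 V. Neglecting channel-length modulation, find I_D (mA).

V_GS = V_G = 2.55 V, so V_ov = 2.55 − 1.3 = 1.25 V.
k_n = μ_nC_ox · (W/L) = 0.2568 mA/V².
Assume saturation: I_D = ½ k_n V_ov² = 0.5 × 0.2568 × 1.25² = 0.201 mA, giving V_DS = V_DD − I_D R_D = 5.12 − 0.201 × 69.6 = -8.84 V.
But -8.84 V < V_ov = 1.25 V, so the device is actually in triode.
In triode I_D = k_n[V_ov V_DS − ½ V_DS²] and I_D = (V_DD − V_DS)/R_D. Equating: 8.94 V_DS² − 23.34 V_DS + 5.12 = 0, giving V_DS = 0.242 V (the root below V_ov).
I_D = (5.12 − 0.242) / 69.6 = 0.0701 mA.

I_D = 0.0701 mA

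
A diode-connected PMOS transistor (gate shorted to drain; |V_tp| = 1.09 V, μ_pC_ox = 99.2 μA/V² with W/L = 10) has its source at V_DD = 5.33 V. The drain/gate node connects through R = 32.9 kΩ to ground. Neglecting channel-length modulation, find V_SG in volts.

V_SG = 1.57 V

With gate tied to drain, V_SG = V_SD ≥ V_SG − |V_tp|, so the device is in saturation.
k_p = μ_pC_ox · (W/L) = 0.992 mA/V².
KCL at the drain: ½ k_p (V_SG − |V_tp|)² = (V_DD − V_SG)/R.
Let x = V_SG − 1.09. Then 16.3 x² + x − 4.24 = 0, giving x = 0.48 V (positive root), so V_SG = 1.57 V.
I_D = (V_DD − V_SG)/R = (5.33 − 1.57) / 32.9 = 0.114 mA.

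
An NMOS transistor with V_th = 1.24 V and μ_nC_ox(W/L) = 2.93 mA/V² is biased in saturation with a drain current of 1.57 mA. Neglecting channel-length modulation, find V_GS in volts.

V_GS = 2.28 V

In saturation I_D = ½ k_n (V_GS − V_th)², so V_GS − V_th = √(2 I_D / k_n) = √(2 × 1.57 / 2.93) = 1.04 V.
V_GS = 1.24 + 1.04 = 2.28 V.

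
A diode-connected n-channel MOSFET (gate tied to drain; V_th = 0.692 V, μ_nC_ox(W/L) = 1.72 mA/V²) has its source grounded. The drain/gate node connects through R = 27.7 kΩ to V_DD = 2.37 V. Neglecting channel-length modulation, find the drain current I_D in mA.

I_D = 0.0517 mA

With gate tied to drain, V_GS = V_DS ≥ V_GS − V_th, so the device is in saturation.
KCL at the drain: ½ k_n (V_GS − V_th)² = (V_DD − V_GS)/R.
Let x = V_GS − 0.692. Then 23.8 x² + x − 1.678 = 0, giving x = 0.245 V (positive root), so V_GS = 0.937 V.
I_D = (V_DD − V_GS)/R = (2.37 − 0.937) / 27.7 = 0.0517 mA.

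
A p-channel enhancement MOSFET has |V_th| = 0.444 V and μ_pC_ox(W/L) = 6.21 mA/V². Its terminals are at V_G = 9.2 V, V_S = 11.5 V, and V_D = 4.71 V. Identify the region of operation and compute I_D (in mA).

Saturation; I_D = 10.7 mA

V_SG = V_S − V_G = 11.5 − 9.2 = 2.3 V; V_SD = V_S − V_D = 11.5 − 4.71 = 6.79 V.
V_ov = V_SG − |V_th| = 2.3 − 0.444 = 1.86 V.
Since V_SD = 6.79 V ≥ V_ov = 1.86 V, the device is in saturation.
I_D = ½ k_p V_ov² = 0.5 × 6.21 × 1.86² = 10.7 mA.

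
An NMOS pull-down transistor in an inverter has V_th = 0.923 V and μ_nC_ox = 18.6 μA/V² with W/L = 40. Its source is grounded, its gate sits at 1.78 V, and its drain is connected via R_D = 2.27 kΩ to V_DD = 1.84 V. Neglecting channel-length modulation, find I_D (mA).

I_D = 0.273 mA

V_GS = V_G = 1.78 V, so V_ov = 1.78 − 0.923 = 0.857 V.
k_n = μ_nC_ox · (W/L) = 0.744 mA/V².
Assume saturation: I_D = ½ k_n V_ov² = 0.5 × 0.744 × 0.857² = 0.273 mA, giving V_DS = V_DD − I_D R_D = 1.84 − 0.273 × 2.27 = 1.22 V.
V_DS = 1.22 V ≥ V_ov = 0.857 V, confirming saturation.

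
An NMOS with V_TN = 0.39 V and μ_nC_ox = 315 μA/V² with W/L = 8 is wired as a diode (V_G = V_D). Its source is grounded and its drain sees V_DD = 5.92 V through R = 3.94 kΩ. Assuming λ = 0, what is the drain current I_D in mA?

With gate tied to drain, V_GS = V_DS ≥ V_GS − V_TN, so the device is in saturation.
k_n = μ_nC_ox · (W/L) = 2.52 mA/V².
KCL at the drain: ½ k_n (V_GS − V_TN)² = (V_DD − V_GS)/R.
Let x = V_GS − 0.39. Then 4.96 x² + x − 5.53 = 0, giving x = 0.96 V (positive root), so V_GS = 1.35 V.
I_D = (V_DD − V_GS)/R = (5.92 − 1.35) / 3.94 = 1.16 mA.

I_D = 1.16 mA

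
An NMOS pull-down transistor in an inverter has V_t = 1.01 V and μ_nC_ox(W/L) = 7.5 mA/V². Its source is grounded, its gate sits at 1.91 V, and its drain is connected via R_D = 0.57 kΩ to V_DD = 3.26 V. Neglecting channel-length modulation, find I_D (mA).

V_GS = V_G = 1.91 V, so V_ov = 1.91 − 1.01 = 0.9 V.
Assume saturation: I_D = ½ k_n V_ov² = 0.5 × 7.5 × 0.9² = 3.04 mA, giving V_DS = V_DD − I_D R_D = 3.26 − 3.04 × 0.57 = 1.53 V.
V_DS = 1.53 V ≥ V_ov = 0.9 V, confirming saturation.

I_D = 3.04 mA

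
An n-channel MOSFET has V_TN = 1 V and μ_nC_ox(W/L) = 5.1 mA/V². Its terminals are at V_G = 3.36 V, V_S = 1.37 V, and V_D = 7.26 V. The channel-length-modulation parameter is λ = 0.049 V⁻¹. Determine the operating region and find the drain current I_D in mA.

Saturation; I_D = 3.22 mA

V_GS = V_G − V_S = 3.36 − 1.37 = 1.99 V; V_DS = V_D − V_S = 7.26 − 1.37 = 5.89 V.
V_ov = V_GS − V_TN = 1.99 − 1 = 0.99 V.
Since V_DS = 5.89 V ≥ V_ov = 0.99 V, the device is in saturation.
I_D = ½ k_n V_ov² (1 + λ V_DS) = 0.5 × 5.1 × 0.99² × (1 + 0.049 × 5.89) = 3.22 mA.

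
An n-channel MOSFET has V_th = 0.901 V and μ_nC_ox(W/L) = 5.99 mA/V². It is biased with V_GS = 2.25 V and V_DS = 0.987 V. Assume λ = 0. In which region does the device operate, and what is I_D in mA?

Triode; I_D = 5.06 mA

V_ov = V_GS − V_th = 2.25 − 0.901 = 1.35 V.
Since V_DS = 0.987 V < V_ov = 1.35 V, the device is in the triode region.
I_D = k_n [V_ov · V_DS − ½ V_DS²] = 5.99 × [1.35 × 0.987 − 0.5 × 0.987²] = 5.06 mA.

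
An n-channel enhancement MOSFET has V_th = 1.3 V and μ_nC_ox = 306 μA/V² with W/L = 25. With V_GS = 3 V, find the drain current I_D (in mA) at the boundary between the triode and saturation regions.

I_D = 11.1 mA

At the boundary V_DS = V_ov = V_GS − V_th = 3 − 1.3 = 1.7 V.
k_n = μ_nC_ox · (W/L) = 7.65 mA/V².
I_D = ½ k_n V_ov² = 0.5 × 7.65 × 1.7² = 11.1 mA.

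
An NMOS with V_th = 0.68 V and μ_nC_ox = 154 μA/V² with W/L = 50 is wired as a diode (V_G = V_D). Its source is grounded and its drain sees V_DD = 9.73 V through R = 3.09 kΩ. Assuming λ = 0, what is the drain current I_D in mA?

I_D = 2.66 mA

With gate tied to drain, V_GS = V_DS ≥ V_GS − V_th, so the device is in saturation.
k_n = μ_nC_ox · (W/L) = 7.7 mA/V².
KCL at the drain: ½ k_n (V_GS − V_th)² = (V_DD − V_GS)/R.
Let x = V_GS − 0.68. Then 11.9 x² + x − 9.05 = 0, giving x = 0.831 V (positive root), so V_GS = 1.51 V.
I_D = (V_DD − V_GS)/R = (9.73 − 1.51) / 3.09 = 2.66 mA.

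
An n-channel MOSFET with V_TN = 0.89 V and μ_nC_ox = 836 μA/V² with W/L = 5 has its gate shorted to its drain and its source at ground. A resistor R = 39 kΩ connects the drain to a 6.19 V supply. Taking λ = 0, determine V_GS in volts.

With gate tied to drain, V_GS = V_DS ≥ V_GS − V_TN, so the device is in saturation.
k_n = μ_nC_ox · (W/L) = 4.18 mA/V².
KCL at the drain: ½ k_n (V_GS − V_TN)² = (V_DD − V_GS)/R.
Let x = V_GS − 0.89. Then 81.5 x² + x − 5.3 = 0, giving x = 0.249 V (positive root), so V_GS = 1.14 V.
I_D = (V_DD − V_GS)/R = (6.19 − 1.14) / 39 = 0.13 mA.

V_GS = 1.14 V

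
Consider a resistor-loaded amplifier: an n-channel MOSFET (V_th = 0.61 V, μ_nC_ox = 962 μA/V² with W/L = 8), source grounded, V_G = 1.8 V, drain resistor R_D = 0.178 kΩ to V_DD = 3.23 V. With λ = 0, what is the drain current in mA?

V_GS = V_G = 1.8 V, so V_ov = 1.8 − 0.61 = 1.19 V.
k_n = μ_nC_ox · (W/L) = 7.696 mA/V².
Assume saturation: I_D = ½ k_n V_ov² = 0.5 × 7.696 × 1.19² = 5.45 mA, giving V_DS = V_DD − I_D R_D = 3.23 − 5.45 × 0.178 = 2.26 V.
V_DS = 2.26 V ≥ V_ov = 1.19 V, confirming saturation.

I_D = 5.45 mA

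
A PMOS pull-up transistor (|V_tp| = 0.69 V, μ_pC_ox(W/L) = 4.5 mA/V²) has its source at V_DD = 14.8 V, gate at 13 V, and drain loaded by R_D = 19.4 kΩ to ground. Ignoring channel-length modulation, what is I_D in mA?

V_SG = V_DD − V_G = 14.8 − 13 = 1.8 V, so V_ov = 1.8 − 0.69 = 1.11 V.
Assume saturation: I_D = ½ k_p V_ov² = 0.5 × 4.5 × 1.11² = 2.77 mA, giving V_SD = V_DD − I_D R_D = 14.8 − 2.77 × 19.4 = -39 V.
But -39 V < V_ov = 1.11 V, so the device is actually in triode.
In triode I_D = k_p[V_ov V_SD − ½ V_SD²] and I_D = (V_DD − V_SD)/R_D. Equating: 43.6 V_SD² − 97.9 V_SD + 14.8 = 0, giving V_SD = 0.163 V (the root below V_ov).
I_D = (14.8 − 0.163) / 19.4 = 0.754 mA.

I_D = 0.754 mA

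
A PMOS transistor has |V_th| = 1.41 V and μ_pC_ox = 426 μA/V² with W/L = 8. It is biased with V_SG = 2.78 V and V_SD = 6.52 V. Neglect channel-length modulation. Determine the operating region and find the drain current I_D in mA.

k_p = μ_pC_ox · (W/L) = 3.408 mA/V².
V_ov = V_SG − |V_th| = 2.78 − 1.41 = 1.37 V.
Since V_SD = 6.52 V ≥ V_ov = 1.37 V, the device is in saturation.
I_D = ½ k_p V_ov² = 0.5 × 3.408 × 1.37² = 3.2 mA.

Saturation; I_D = 3.20 mA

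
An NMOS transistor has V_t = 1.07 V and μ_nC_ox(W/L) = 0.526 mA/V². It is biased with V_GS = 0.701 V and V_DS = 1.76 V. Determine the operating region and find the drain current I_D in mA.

V_GS = 0.701 V < V_t = 1.07 V, so the transistor is in cutoff.

Cutoff; I_D = 0 mA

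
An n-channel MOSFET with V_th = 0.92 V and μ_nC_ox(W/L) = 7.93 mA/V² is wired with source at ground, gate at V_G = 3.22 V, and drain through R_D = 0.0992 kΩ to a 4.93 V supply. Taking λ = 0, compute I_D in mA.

I_D = 21.0 mA

V_GS = V_G = 3.22 V, so V_ov = 3.22 − 0.92 = 2.3 V.
Assume saturation: I_D = ½ k_n V_ov² = 0.5 × 7.93 × 2.3² = 21 mA, giving V_DS = V_DD − I_D R_D = 4.93 − 21 × 0.0992 = 2.85 V.
V_DS = 2.85 V ≥ V_ov = 2.3 V, confirming saturation.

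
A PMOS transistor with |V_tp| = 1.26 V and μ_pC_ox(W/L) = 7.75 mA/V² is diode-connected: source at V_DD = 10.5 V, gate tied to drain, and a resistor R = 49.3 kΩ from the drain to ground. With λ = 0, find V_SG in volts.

V_SG = 1.48 V

With gate tied to drain, V_SG = V_SD ≥ V_SG − |V_tp|, so the device is in saturation.
KCL at the drain: ½ k_p (V_SG − |V_tp|)² = (V_DD − V_SG)/R.
Let x = V_SG − 1.26. Then 191 x² + x − 9.24 = 0, giving x = 0.217 V (positive root), so V_SG = 1.48 V.
I_D = (V_DD − V_SG)/R = (10.5 − 1.48) / 49.3 = 0.183 mA.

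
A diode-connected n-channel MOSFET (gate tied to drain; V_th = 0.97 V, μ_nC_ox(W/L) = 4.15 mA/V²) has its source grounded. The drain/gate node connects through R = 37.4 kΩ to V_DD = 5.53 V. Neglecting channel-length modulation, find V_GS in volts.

With gate tied to drain, V_GS = V_DS ≥ V_GS − V_th, so the device is in saturation.
KCL at the drain: ½ k_n (V_GS − V_th)² = (V_DD − V_GS)/R.
Let x = V_GS − 0.97. Then 77.6 x² + x − 4.56 = 0, giving x = 0.236 V (positive root), so V_GS = 1.21 V.
I_D = (V_DD − V_GS)/R = (5.53 − 1.21) / 37.4 = 0.116 mA.

V_GS = 1.21 V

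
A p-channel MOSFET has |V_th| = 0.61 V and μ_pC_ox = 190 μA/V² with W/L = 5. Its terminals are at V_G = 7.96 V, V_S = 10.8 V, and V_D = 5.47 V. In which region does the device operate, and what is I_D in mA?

V_SG = V_S − V_G = 10.8 − 7.96 = 2.84 V; V_SD = V_S − V_D = 10.8 − 5.47 = 5.33 V.
k_p = μ_pC_ox · (W/L) = 0.95 mA/V².
V_ov = V_SG − |V_th| = 2.84 − 0.61 = 2.23 V.
Since V_SD = 5.33 V ≥ V_ov = 2.23 V, the device is in saturation.
I_D = ½ k_p V_ov² = 0.5 × 0.95 × 2.23² = 2.36 mA.

Saturation; I_D = 2.36 mA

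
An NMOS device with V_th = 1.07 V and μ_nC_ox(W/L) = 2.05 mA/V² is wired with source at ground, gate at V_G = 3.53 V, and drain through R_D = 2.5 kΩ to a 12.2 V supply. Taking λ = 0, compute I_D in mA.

V_GS = V_G = 3.53 V, so V_ov = 3.53 − 1.07 = 2.46 V.
Assume saturation: I_D = ½ k_n V_ov² = 0.5 × 2.05 × 2.46² = 6.2 mA, giving V_DS = V_DD − I_D R_D = 12.2 − 6.2 × 2.5 = -3.31 V.
But -3.31 V < V_ov = 2.46 V, so the device is actually in triode.
In triode I_D = k_n[V_ov V_DS − ½ V_DS²] and I_D = (V_DD − V_DS)/R_D. Equating: 2.56 V_DS² − 13.61 V_DS + 12.2 = 0, giving V_DS = 1.14 V (the root below V_ov).
I_D = (12.2 − 1.14) / 2.5 = 4.42 mA.

I_D = 4.42 mA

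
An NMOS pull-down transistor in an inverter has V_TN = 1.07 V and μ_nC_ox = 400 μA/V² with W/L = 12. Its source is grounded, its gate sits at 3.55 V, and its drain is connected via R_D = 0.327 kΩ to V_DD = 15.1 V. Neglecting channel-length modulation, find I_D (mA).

I_D = 14.8 mA

V_GS = V_G = 3.55 V, so V_ov = 3.55 − 1.07 = 2.48 V.
k_n = μ_nC_ox · (W/L) = 4.8 mA/V².
Assume saturation: I_D = ½ k_n V_ov² = 0.5 × 4.8 × 2.48² = 14.8 mA, giving V_DS = V_DD − I_D R_D = 15.1 − 14.8 × 0.327 = 10.3 V.
V_DS = 10.3 V ≥ V_ov = 2.48 V, confirming saturation.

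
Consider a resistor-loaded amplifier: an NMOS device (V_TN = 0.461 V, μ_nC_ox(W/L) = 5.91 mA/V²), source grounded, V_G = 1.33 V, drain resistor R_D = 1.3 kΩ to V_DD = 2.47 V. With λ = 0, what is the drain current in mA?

I_D = 1.59 mA

V_GS = V_G = 1.33 V, so V_ov = 1.33 − 0.461 = 0.869 V.
Assume saturation: I_D = ½ k_n V_ov² = 0.5 × 5.91 × 0.869² = 2.23 mA, giving V_DS = V_DD − I_D R_D = 2.47 − 2.23 × 1.3 = -0.431 V.
But -0.431 V < V_ov = 0.869 V, so the device is actually in triode.
In triode I_D = k_n[V_ov V_DS − ½ V_DS²] and I_D = (V_DD − V_DS)/R_D. Equating: 3.84 V_DS² − 7.677 V_DS + 2.47 = 0, giving V_DS = 0.403 V (the root below V_ov).
I_D = (2.47 − 0.403) / 1.3 = 1.59 mA.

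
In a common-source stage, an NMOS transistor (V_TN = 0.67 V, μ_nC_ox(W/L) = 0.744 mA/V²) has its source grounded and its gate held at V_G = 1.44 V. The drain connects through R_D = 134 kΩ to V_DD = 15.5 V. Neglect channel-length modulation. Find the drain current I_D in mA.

I_D = 0.114 mA

V_GS = V_G = 1.44 V, so V_ov = 1.44 − 0.67 = 0.77 V.
Assume saturation: I_D = ½ k_n V_ov² = 0.5 × 0.744 × 0.77² = 0.221 mA, giving V_DS = V_DD − I_D R_D = 15.5 − 0.221 × 134 = -14.1 V.
But -14.1 V < V_ov = 0.77 V, so the device is actually in triode.
In triode I_D = k_n[V_ov V_DS − ½ V_DS²] and I_D = (V_DD − V_DS)/R_D. Equating: 49.8 V_DS² − 77.77 V_DS + 15.5 = 0, giving V_DS = 0.235 V (the root below V_ov).
I_D = (15.5 − 0.235) / 134 = 0.114 mA.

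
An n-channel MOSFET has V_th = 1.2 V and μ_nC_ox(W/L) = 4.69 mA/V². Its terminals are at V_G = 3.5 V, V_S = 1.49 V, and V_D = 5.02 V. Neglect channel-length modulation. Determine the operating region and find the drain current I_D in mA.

Saturation; I_D = 1.54 mA

V_GS = V_G − V_S = 3.5 − 1.49 = 2.01 V; V_DS = V_D − V_S = 5.02 − 1.49 = 3.53 V.
V_ov = V_GS − V_th = 2.01 − 1.2 = 0.81 V.
Since V_DS = 3.53 V ≥ V_ov = 0.81 V, the device is in saturation.
I_D = ½ k_n V_ov² = 0.5 × 4.69 × 0.81² = 1.54 mA.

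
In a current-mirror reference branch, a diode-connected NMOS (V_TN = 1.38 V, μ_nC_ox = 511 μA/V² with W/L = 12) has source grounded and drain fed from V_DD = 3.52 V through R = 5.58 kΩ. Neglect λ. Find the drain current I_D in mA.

With gate tied to drain, V_GS = V_DS ≥ V_GS − V_TN, so the device is in saturation.
k_n = μ_nC_ox · (W/L) = 6.132 mA/V².
KCL at the drain: ½ k_n (V_GS − V_TN)² = (V_DD − V_GS)/R.
Let x = V_GS − 1.38. Then 17.1 x² + x − 2.14 = 0, giving x = 0.326 V (positive root), so V_GS = 1.71 V.
I_D = (V_DD − V_GS)/R = (3.52 − 1.71) / 5.58 = 0.325 mA.

I_D = 0.325 mA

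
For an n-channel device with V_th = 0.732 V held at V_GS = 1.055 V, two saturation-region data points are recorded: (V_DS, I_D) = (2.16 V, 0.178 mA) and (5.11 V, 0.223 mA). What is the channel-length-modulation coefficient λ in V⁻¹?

With V_GS fixed, I_D ∝ (1 + λ V_DS) in saturation, so I_D2/I_D1 = (1 + λ V_DS2)/(1 + λ V_DS1).
0.223/0.178 = 1.253 = (1 + 5.11 λ)/(1 + 2.16 λ).
Solving: λ (I_D1 V_DS2 − I_D2 V_DS1) = I_D2 − I_D1, so λ = (0.223 − 0.178) / (0.178 × 5.11 − 0.223 × 2.16) = 0.045 / 0.428 = 0.105 V⁻¹.

λ = 0.105 V⁻¹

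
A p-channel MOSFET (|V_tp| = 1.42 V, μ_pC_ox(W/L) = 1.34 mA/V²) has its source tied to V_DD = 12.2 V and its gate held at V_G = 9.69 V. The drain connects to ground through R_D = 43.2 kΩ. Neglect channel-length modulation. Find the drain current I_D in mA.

I_D = 0.278 mA

V_SG = V_DD − V_G = 12.2 − 9.69 = 2.51 V, so V_ov = 2.51 − 1.42 = 1.09 V.
Assume saturation: I_D = ½ k_p V_ov² = 0.5 × 1.34 × 1.09² = 0.796 mA, giving V_SD = V_DD − I_D R_D = 12.2 − 0.796 × 43.2 = -22.2 V.
But -22.2 V < V_ov = 1.09 V, so the device is actually in triode.
In triode I_D = k_p[V_ov V_SD − ½ V_SD²] and I_D = (V_DD − V_SD)/R_D. Equating: 28.9 V_SD² − 64.1 V_SD + 12.2 = 0, giving V_SD = 0.21 V (the root below V_ov).
I_D = (12.2 − 0.21) / 43.2 = 0.278 mA.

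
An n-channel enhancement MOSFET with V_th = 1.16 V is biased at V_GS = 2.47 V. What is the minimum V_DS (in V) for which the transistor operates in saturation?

The boundary between triode and saturation is V_DS = V_GS − V_th = V_ov.
V_ov = 2.47 − 1.16 = 1.31 V.

V_DS,sat = 1.31 V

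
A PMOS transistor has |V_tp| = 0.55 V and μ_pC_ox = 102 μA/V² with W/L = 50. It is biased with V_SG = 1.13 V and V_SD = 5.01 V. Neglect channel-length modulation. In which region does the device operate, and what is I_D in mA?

k_p = μ_pC_ox · (W/L) = 5.1 mA/V².
V_ov = V_SG − |V_tp| = 1.13 − 0.55 = 0.58 V.
Since V_SD = 5.01 V ≥ V_ov = 0.58 V, the device is in saturation.
I_D = ½ k_p V_ov² = 0.5 × 5.1 × 0.58² = 0.858 mA.

Saturation; I_D = 0.858 mA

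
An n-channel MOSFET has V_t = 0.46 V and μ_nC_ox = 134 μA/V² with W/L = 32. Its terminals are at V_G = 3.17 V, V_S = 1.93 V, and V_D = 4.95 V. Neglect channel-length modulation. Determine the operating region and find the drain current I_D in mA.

V_GS = V_G − V_S = 3.17 − 1.93 = 1.24 V; V_DS = V_D − V_S = 4.95 − 1.93 = 3.02 V.
k_n = μ_nC_ox · (W/L) = 4.288 mA/V².
V_ov = V_GS − V_t = 1.24 − 0.46 = 0.78 V.
Since V_DS = 3.02 V ≥ V_ov = 0.78 V, the device is in saturation.
I_D = ½ k_n V_ov² = 0.5 × 4.288 × 0.78² = 1.3 mA.

Saturation; I_D = 1.30 mA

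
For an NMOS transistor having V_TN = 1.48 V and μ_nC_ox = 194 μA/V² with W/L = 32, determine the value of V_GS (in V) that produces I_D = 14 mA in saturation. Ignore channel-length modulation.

k_n = μ_nC_ox · (W/L) = 6.208 mA/V².
In saturation I_D = ½ k_n (V_GS − V_TN)², so V_GS − V_TN = √(2 I_D / k_n) = √(2 × 14 / 6.208) = 2.12 V.
V_GS = 1.48 + 2.12 = 3.6 V.

V_GS = 3.60 V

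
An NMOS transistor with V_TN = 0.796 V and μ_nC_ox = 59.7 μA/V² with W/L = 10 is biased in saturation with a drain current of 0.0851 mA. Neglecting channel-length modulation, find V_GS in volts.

V_GS = 1.33 V

k_n = μ_nC_ox · (W/L) = 0.597 mA/V².
In saturation I_D = ½ k_n (V_GS − V_TN)², so V_GS − V_TN = √(2 I_D / k_n) = √(2 × 0.0851 / 0.597) = 0.534 V.
V_GS = 0.796 + 0.534 = 1.33 V.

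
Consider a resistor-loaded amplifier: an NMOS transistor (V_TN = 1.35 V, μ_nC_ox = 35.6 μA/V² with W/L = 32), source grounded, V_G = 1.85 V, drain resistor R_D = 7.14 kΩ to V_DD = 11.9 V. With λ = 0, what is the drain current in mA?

V_GS = V_G = 1.85 V, so V_ov = 1.85 − 1.35 = 0.5 V.
k_n = μ_nC_ox · (W/L) = 1.139 mA/V².
Assume saturation: I_D = ½ k_n V_ov² = 0.5 × 1.139 × 0.5² = 0.142 mA, giving V_DS = V_DD − I_D R_D = 11.9 − 0.142 × 7.14 = 10.9 V.
V_DS = 10.9 V ≥ V_ov = 0.5 V, confirming saturation.

I_D = 0.142 mA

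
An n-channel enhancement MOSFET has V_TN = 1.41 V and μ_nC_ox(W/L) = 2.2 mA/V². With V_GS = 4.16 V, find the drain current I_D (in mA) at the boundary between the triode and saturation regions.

At the boundary V_DS = V_ov = V_GS − V_TN = 4.16 − 1.41 = 2.75 V.
I_D = ½ k_n V_ov² = 0.5 × 2.2 × 2.75² = 8.32 mA.

I_D = 8.32 mA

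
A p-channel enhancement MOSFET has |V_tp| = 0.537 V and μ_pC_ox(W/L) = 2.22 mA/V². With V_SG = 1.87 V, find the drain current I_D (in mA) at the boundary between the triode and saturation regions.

I_D = 1.97 mA

At the boundary V_SD = V_ov = V_SG − |V_tp| = 1.87 − 0.537 = 1.33 V.
I_D = ½ k_p V_ov² = 0.5 × 2.22 × 1.33² = 1.97 mA.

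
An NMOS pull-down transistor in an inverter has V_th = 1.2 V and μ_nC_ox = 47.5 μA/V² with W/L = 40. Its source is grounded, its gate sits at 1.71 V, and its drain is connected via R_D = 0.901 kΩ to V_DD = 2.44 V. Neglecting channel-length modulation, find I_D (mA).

V_GS = V_G = 1.71 V, so V_ov = 1.71 − 1.2 = 0.51 V.
k_n = μ_nC_ox · (W/L) = 1.9 mA/V².
Assume saturation: I_D = ½ k_n V_ov² = 0.5 × 1.9 × 0.51² = 0.247 mA, giving V_DS = V_DD − I_D R_D = 2.44 − 0.247 × 0.901 = 2.22 V.
V_DS = 2.22 V ≥ V_ov = 0.51 V, confirming saturation.

I_D = 0.247 mA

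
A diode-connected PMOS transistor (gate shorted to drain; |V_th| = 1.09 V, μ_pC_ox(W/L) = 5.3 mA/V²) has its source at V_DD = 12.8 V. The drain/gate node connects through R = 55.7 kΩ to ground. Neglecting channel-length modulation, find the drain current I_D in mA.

With gate tied to drain, V_SG = V_SD ≥ V_SG − |V_th|, so the device is in saturation.
KCL at the drain: ½ k_p (V_SG − |V_th|)² = (V_DD − V_SG)/R.
Let x = V_SG − 1.09. Then 148 x² + x − 11.71 = 0, giving x = 0.278 V (positive root), so V_SG = 1.37 V.
I_D = (V_DD − V_SG)/R = (12.8 − 1.37) / 55.7 = 0.205 mA.

I_D = 0.205 mA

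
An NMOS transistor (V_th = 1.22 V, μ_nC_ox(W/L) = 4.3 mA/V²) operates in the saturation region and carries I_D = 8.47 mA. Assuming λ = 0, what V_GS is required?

In saturation I_D = ½ k_n (V_GS − V_th)², so V_GS − V_th = √(2 I_D / k_n) = √(2 × 8.47 / 4.3) = 1.98 V.
V_GS = 1.22 + 1.98 = 3.2 V.

V_GS = 3.20 V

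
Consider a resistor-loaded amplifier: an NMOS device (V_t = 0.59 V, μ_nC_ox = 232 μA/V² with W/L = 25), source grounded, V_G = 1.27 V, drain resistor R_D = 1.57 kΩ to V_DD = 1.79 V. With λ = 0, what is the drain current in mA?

V_GS = V_G = 1.27 V, so V_ov = 1.27 − 0.59 = 0.68 V.
k_n = μ_nC_ox · (W/L) = 5.8 mA/V².
Assume saturation: I_D = ½ k_n V_ov² = 0.5 × 5.8 × 0.68² = 1.34 mA, giving V_DS = V_DD − I_D R_D = 1.79 − 1.34 × 1.57 = -0.315 V.
But -0.315 V < V_ov = 0.68 V, so the device is actually in triode.
In triode I_D = k_n[V_ov V_DS − ½ V_DS²] and I_D = (V_DD − V_DS)/R_D. Equating: 4.55 V_DS² − 7.192 V_DS + 1.79 = 0, giving V_DS = 0.31 V (the root below V_ov).
I_D = (1.79 − 0.31) / 1.57 = 0.943 mA.

I_D = 0.943 mA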